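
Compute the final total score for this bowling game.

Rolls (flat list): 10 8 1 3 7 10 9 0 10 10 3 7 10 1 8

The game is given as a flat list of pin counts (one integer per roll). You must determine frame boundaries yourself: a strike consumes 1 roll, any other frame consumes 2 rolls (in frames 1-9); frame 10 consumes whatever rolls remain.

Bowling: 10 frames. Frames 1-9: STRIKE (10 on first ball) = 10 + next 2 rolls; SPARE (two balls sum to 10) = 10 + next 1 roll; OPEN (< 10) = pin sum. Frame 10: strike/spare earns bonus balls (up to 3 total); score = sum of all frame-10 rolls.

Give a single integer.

Frame 1: STRIKE. 10 + next two rolls (8+1) = 19. Cumulative: 19
Frame 2: OPEN (8+1=9). Cumulative: 28
Frame 3: SPARE (3+7=10). 10 + next roll (10) = 20. Cumulative: 48
Frame 4: STRIKE. 10 + next two rolls (9+0) = 19. Cumulative: 67
Frame 5: OPEN (9+0=9). Cumulative: 76
Frame 6: STRIKE. 10 + next two rolls (10+3) = 23. Cumulative: 99
Frame 7: STRIKE. 10 + next two rolls (3+7) = 20. Cumulative: 119
Frame 8: SPARE (3+7=10). 10 + next roll (10) = 20. Cumulative: 139
Frame 9: STRIKE. 10 + next two rolls (1+8) = 19. Cumulative: 158
Frame 10: OPEN. Sum of all frame-10 rolls (1+8) = 9. Cumulative: 167

Answer: 167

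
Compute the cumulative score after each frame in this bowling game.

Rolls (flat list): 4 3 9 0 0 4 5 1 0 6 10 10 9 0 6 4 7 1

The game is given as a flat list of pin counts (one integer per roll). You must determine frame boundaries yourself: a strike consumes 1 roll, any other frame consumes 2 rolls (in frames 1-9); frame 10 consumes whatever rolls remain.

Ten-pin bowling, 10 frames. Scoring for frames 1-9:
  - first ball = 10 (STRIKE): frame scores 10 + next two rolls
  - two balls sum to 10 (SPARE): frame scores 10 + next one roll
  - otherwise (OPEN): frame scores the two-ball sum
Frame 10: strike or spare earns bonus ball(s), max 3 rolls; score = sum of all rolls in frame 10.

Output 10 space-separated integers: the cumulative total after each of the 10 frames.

Answer: 7 16 20 26 32 61 80 89 106 114

Derivation:
Frame 1: OPEN (4+3=7). Cumulative: 7
Frame 2: OPEN (9+0=9). Cumulative: 16
Frame 3: OPEN (0+4=4). Cumulative: 20
Frame 4: OPEN (5+1=6). Cumulative: 26
Frame 5: OPEN (0+6=6). Cumulative: 32
Frame 6: STRIKE. 10 + next two rolls (10+9) = 29. Cumulative: 61
Frame 7: STRIKE. 10 + next two rolls (9+0) = 19. Cumulative: 80
Frame 8: OPEN (9+0=9). Cumulative: 89
Frame 9: SPARE (6+4=10). 10 + next roll (7) = 17. Cumulative: 106
Frame 10: OPEN. Sum of all frame-10 rolls (7+1) = 8. Cumulative: 114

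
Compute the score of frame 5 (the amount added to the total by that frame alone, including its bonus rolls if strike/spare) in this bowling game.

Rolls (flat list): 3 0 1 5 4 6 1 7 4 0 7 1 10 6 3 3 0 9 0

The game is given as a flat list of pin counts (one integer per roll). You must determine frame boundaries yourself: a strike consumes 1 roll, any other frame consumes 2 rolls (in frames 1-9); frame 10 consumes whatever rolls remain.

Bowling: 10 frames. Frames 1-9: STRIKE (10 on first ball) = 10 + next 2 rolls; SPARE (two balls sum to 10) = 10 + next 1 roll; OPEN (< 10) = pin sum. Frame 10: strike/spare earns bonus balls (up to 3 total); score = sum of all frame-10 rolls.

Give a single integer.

Frame 1: OPEN (3+0=3). Cumulative: 3
Frame 2: OPEN (1+5=6). Cumulative: 9
Frame 3: SPARE (4+6=10). 10 + next roll (1) = 11. Cumulative: 20
Frame 4: OPEN (1+7=8). Cumulative: 28
Frame 5: OPEN (4+0=4). Cumulative: 32
Frame 6: OPEN (7+1=8). Cumulative: 40
Frame 7: STRIKE. 10 + next two rolls (6+3) = 19. Cumulative: 59

Answer: 4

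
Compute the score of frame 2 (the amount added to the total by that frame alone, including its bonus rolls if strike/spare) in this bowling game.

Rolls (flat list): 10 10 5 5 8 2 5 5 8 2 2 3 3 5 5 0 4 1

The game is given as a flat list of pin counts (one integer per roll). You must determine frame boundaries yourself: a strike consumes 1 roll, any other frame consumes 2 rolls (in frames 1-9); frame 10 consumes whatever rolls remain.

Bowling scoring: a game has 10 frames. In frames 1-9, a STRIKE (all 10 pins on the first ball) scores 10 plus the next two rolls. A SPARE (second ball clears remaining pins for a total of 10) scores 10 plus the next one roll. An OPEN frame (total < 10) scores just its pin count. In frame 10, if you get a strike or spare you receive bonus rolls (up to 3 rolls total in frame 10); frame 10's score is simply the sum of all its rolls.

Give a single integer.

Frame 1: STRIKE. 10 + next two rolls (10+5) = 25. Cumulative: 25
Frame 2: STRIKE. 10 + next two rolls (5+5) = 20. Cumulative: 45
Frame 3: SPARE (5+5=10). 10 + next roll (8) = 18. Cumulative: 63
Frame 4: SPARE (8+2=10). 10 + next roll (5) = 15. Cumulative: 78

Answer: 20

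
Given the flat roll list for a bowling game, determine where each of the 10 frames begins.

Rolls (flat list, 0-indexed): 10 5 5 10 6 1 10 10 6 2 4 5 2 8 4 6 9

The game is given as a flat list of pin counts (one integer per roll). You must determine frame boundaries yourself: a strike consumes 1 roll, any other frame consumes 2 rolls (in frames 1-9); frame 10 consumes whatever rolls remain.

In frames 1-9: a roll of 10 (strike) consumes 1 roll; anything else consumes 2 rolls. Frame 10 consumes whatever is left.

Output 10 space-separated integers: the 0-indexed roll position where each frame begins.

Frame 1 starts at roll index 0: roll=10 (strike), consumes 1 roll
Frame 2 starts at roll index 1: rolls=5,5 (sum=10), consumes 2 rolls
Frame 3 starts at roll index 3: roll=10 (strike), consumes 1 roll
Frame 4 starts at roll index 4: rolls=6,1 (sum=7), consumes 2 rolls
Frame 5 starts at roll index 6: roll=10 (strike), consumes 1 roll
Frame 6 starts at roll index 7: roll=10 (strike), consumes 1 roll
Frame 7 starts at roll index 8: rolls=6,2 (sum=8), consumes 2 rolls
Frame 8 starts at roll index 10: rolls=4,5 (sum=9), consumes 2 rolls
Frame 9 starts at roll index 12: rolls=2,8 (sum=10), consumes 2 rolls
Frame 10 starts at roll index 14: 3 remaining rolls

Answer: 0 1 3 4 6 7 8 10 12 14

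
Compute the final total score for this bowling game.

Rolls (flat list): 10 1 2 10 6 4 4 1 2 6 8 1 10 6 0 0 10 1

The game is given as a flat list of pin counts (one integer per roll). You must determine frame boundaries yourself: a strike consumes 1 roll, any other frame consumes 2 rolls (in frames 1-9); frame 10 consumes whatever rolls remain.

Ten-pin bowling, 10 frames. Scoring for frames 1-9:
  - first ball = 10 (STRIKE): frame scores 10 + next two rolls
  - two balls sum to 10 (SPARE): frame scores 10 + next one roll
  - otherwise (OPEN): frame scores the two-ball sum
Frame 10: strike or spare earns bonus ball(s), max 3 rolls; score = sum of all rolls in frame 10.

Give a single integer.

Answer: 105

Derivation:
Frame 1: STRIKE. 10 + next two rolls (1+2) = 13. Cumulative: 13
Frame 2: OPEN (1+2=3). Cumulative: 16
Frame 3: STRIKE. 10 + next two rolls (6+4) = 20. Cumulative: 36
Frame 4: SPARE (6+4=10). 10 + next roll (4) = 14. Cumulative: 50
Frame 5: OPEN (4+1=5). Cumulative: 55
Frame 6: OPEN (2+6=8). Cumulative: 63
Frame 7: OPEN (8+1=9). Cumulative: 72
Frame 8: STRIKE. 10 + next two rolls (6+0) = 16. Cumulative: 88
Frame 9: OPEN (6+0=6). Cumulative: 94
Frame 10: SPARE. Sum of all frame-10 rolls (0+10+1) = 11. Cumulative: 105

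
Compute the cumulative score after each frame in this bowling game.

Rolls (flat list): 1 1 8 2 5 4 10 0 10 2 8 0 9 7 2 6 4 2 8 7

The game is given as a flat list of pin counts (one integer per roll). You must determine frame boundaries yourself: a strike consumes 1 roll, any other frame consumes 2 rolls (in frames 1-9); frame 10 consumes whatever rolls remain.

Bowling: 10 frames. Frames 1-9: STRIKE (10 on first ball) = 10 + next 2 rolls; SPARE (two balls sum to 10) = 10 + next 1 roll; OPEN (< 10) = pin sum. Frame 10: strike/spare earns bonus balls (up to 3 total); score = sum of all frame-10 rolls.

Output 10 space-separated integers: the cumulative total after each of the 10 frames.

Frame 1: OPEN (1+1=2). Cumulative: 2
Frame 2: SPARE (8+2=10). 10 + next roll (5) = 15. Cumulative: 17
Frame 3: OPEN (5+4=9). Cumulative: 26
Frame 4: STRIKE. 10 + next two rolls (0+10) = 20. Cumulative: 46
Frame 5: SPARE (0+10=10). 10 + next roll (2) = 12. Cumulative: 58
Frame 6: SPARE (2+8=10). 10 + next roll (0) = 10. Cumulative: 68
Frame 7: OPEN (0+9=9). Cumulative: 77
Frame 8: OPEN (7+2=9). Cumulative: 86
Frame 9: SPARE (6+4=10). 10 + next roll (2) = 12. Cumulative: 98
Frame 10: SPARE. Sum of all frame-10 rolls (2+8+7) = 17. Cumulative: 115

Answer: 2 17 26 46 58 68 77 86 98 115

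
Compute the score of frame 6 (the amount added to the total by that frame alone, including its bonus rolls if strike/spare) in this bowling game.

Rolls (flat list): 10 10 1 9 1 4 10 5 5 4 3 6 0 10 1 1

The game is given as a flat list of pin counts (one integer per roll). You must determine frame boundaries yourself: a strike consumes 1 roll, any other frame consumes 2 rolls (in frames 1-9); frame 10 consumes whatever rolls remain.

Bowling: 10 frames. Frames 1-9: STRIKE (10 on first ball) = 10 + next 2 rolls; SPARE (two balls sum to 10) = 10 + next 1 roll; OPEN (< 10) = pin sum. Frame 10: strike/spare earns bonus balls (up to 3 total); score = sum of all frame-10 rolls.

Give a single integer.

Frame 1: STRIKE. 10 + next two rolls (10+1) = 21. Cumulative: 21
Frame 2: STRIKE. 10 + next two rolls (1+9) = 20. Cumulative: 41
Frame 3: SPARE (1+9=10). 10 + next roll (1) = 11. Cumulative: 52
Frame 4: OPEN (1+4=5). Cumulative: 57
Frame 5: STRIKE. 10 + next two rolls (5+5) = 20. Cumulative: 77
Frame 6: SPARE (5+5=10). 10 + next roll (4) = 14. Cumulative: 91
Frame 7: OPEN (4+3=7). Cumulative: 98
Frame 8: OPEN (6+0=6). Cumulative: 104

Answer: 14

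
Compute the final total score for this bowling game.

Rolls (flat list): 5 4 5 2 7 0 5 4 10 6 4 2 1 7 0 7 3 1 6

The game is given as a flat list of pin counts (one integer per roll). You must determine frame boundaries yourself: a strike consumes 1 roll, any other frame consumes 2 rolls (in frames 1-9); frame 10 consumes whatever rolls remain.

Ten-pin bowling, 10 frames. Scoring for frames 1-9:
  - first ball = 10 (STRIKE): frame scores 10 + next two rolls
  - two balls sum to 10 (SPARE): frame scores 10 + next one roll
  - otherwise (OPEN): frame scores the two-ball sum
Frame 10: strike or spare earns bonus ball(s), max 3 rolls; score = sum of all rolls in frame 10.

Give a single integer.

Answer: 92

Derivation:
Frame 1: OPEN (5+4=9). Cumulative: 9
Frame 2: OPEN (5+2=7). Cumulative: 16
Frame 3: OPEN (7+0=7). Cumulative: 23
Frame 4: OPEN (5+4=9). Cumulative: 32
Frame 5: STRIKE. 10 + next two rolls (6+4) = 20. Cumulative: 52
Frame 6: SPARE (6+4=10). 10 + next roll (2) = 12. Cumulative: 64
Frame 7: OPEN (2+1=3). Cumulative: 67
Frame 8: OPEN (7+0=7). Cumulative: 74
Frame 9: SPARE (7+3=10). 10 + next roll (1) = 11. Cumulative: 85
Frame 10: OPEN. Sum of all frame-10 rolls (1+6) = 7. Cumulative: 92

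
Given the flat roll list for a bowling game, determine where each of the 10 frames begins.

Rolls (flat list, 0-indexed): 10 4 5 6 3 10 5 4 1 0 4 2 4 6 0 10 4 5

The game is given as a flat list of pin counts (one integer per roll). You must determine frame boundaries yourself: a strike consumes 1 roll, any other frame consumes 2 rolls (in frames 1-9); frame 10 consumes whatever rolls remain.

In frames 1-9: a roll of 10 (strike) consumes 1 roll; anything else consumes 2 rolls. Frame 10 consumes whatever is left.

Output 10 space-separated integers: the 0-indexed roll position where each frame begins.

Frame 1 starts at roll index 0: roll=10 (strike), consumes 1 roll
Frame 2 starts at roll index 1: rolls=4,5 (sum=9), consumes 2 rolls
Frame 3 starts at roll index 3: rolls=6,3 (sum=9), consumes 2 rolls
Frame 4 starts at roll index 5: roll=10 (strike), consumes 1 roll
Frame 5 starts at roll index 6: rolls=5,4 (sum=9), consumes 2 rolls
Frame 6 starts at roll index 8: rolls=1,0 (sum=1), consumes 2 rolls
Frame 7 starts at roll index 10: rolls=4,2 (sum=6), consumes 2 rolls
Frame 8 starts at roll index 12: rolls=4,6 (sum=10), consumes 2 rolls
Frame 9 starts at roll index 14: rolls=0,10 (sum=10), consumes 2 rolls
Frame 10 starts at roll index 16: 2 remaining rolls

Answer: 0 1 3 5 6 8 10 12 14 16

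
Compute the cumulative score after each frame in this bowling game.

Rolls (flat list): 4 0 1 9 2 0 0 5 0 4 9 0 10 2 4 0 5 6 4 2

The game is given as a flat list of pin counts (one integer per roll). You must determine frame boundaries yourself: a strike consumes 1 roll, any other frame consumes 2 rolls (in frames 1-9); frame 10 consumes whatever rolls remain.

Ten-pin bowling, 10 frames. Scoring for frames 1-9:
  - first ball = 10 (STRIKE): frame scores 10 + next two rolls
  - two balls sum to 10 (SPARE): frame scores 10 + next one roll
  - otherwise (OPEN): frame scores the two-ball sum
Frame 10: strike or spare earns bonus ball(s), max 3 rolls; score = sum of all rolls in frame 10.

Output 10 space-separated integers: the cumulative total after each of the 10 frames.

Answer: 4 16 18 23 27 36 52 58 63 75

Derivation:
Frame 1: OPEN (4+0=4). Cumulative: 4
Frame 2: SPARE (1+9=10). 10 + next roll (2) = 12. Cumulative: 16
Frame 3: OPEN (2+0=2). Cumulative: 18
Frame 4: OPEN (0+5=5). Cumulative: 23
Frame 5: OPEN (0+4=4). Cumulative: 27
Frame 6: OPEN (9+0=9). Cumulative: 36
Frame 7: STRIKE. 10 + next two rolls (2+4) = 16. Cumulative: 52
Frame 8: OPEN (2+4=6). Cumulative: 58
Frame 9: OPEN (0+5=5). Cumulative: 63
Frame 10: SPARE. Sum of all frame-10 rolls (6+4+2) = 12. Cumulative: 75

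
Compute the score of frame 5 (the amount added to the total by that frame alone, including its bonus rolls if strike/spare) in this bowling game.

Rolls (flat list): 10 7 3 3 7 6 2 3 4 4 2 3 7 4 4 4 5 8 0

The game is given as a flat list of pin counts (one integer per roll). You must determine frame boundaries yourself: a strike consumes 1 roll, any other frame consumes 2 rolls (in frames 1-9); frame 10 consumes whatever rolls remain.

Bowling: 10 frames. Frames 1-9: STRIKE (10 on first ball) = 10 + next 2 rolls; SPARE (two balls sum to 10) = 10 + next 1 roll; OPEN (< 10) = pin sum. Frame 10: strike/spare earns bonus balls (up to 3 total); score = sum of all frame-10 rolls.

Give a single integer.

Answer: 7

Derivation:
Frame 1: STRIKE. 10 + next two rolls (7+3) = 20. Cumulative: 20
Frame 2: SPARE (7+3=10). 10 + next roll (3) = 13. Cumulative: 33
Frame 3: SPARE (3+7=10). 10 + next roll (6) = 16. Cumulative: 49
Frame 4: OPEN (6+2=8). Cumulative: 57
Frame 5: OPEN (3+4=7). Cumulative: 64
Frame 6: OPEN (4+2=6). Cumulative: 70
Frame 7: SPARE (3+7=10). 10 + next roll (4) = 14. Cumulative: 84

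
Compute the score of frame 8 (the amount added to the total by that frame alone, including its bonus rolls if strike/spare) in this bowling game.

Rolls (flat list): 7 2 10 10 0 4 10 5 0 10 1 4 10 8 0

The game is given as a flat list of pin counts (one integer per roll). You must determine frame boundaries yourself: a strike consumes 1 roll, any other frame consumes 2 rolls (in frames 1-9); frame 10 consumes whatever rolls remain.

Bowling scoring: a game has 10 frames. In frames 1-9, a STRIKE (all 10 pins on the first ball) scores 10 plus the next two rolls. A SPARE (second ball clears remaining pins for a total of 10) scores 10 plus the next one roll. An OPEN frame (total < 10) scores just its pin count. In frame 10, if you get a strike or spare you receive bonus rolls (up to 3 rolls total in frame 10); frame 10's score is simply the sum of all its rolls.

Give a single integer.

Frame 1: OPEN (7+2=9). Cumulative: 9
Frame 2: STRIKE. 10 + next two rolls (10+0) = 20. Cumulative: 29
Frame 3: STRIKE. 10 + next two rolls (0+4) = 14. Cumulative: 43
Frame 4: OPEN (0+4=4). Cumulative: 47
Frame 5: STRIKE. 10 + next two rolls (5+0) = 15. Cumulative: 62
Frame 6: OPEN (5+0=5). Cumulative: 67
Frame 7: STRIKE. 10 + next two rolls (1+4) = 15. Cumulative: 82
Frame 8: OPEN (1+4=5). Cumulative: 87
Frame 9: STRIKE. 10 + next two rolls (8+0) = 18. Cumulative: 105
Frame 10: OPEN. Sum of all frame-10 rolls (8+0) = 8. Cumulative: 113

Answer: 5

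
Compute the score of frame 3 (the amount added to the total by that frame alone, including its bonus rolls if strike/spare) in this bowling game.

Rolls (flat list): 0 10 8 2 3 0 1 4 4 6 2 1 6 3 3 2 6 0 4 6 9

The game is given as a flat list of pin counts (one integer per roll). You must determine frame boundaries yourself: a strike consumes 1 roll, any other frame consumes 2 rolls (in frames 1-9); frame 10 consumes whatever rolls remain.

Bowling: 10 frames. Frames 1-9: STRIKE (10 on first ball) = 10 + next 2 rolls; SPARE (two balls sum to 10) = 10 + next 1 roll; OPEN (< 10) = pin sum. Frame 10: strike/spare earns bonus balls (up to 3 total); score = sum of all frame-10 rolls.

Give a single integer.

Answer: 3

Derivation:
Frame 1: SPARE (0+10=10). 10 + next roll (8) = 18. Cumulative: 18
Frame 2: SPARE (8+2=10). 10 + next roll (3) = 13. Cumulative: 31
Frame 3: OPEN (3+0=3). Cumulative: 34
Frame 4: OPEN (1+4=5). Cumulative: 39
Frame 5: SPARE (4+6=10). 10 + next roll (2) = 12. Cumulative: 51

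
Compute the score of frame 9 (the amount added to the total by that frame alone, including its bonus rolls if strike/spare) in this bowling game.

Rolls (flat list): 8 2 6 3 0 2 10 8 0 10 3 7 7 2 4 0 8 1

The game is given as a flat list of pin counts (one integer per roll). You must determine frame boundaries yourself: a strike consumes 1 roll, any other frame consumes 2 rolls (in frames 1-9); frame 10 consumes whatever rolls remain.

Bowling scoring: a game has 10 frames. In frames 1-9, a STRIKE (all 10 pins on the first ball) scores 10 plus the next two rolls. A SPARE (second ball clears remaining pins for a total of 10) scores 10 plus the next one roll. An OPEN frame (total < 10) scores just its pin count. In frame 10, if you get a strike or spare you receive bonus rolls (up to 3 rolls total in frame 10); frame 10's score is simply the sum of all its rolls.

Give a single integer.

Frame 1: SPARE (8+2=10). 10 + next roll (6) = 16. Cumulative: 16
Frame 2: OPEN (6+3=9). Cumulative: 25
Frame 3: OPEN (0+2=2). Cumulative: 27
Frame 4: STRIKE. 10 + next two rolls (8+0) = 18. Cumulative: 45
Frame 5: OPEN (8+0=8). Cumulative: 53
Frame 6: STRIKE. 10 + next two rolls (3+7) = 20. Cumulative: 73
Frame 7: SPARE (3+7=10). 10 + next roll (7) = 17. Cumulative: 90
Frame 8: OPEN (7+2=9). Cumulative: 99
Frame 9: OPEN (4+0=4). Cumulative: 103
Frame 10: OPEN. Sum of all frame-10 rolls (8+1) = 9. Cumulative: 112

Answer: 4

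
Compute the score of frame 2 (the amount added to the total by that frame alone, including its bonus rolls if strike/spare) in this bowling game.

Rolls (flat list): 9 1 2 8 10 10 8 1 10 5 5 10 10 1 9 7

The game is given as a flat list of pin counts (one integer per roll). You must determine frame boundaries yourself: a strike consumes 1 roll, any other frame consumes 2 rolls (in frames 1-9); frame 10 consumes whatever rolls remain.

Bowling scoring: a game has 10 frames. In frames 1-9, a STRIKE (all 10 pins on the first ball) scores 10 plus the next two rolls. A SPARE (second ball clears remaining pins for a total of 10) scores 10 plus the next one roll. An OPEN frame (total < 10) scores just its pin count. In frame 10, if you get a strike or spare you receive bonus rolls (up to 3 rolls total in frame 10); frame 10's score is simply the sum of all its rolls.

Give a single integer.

Answer: 20

Derivation:
Frame 1: SPARE (9+1=10). 10 + next roll (2) = 12. Cumulative: 12
Frame 2: SPARE (2+8=10). 10 + next roll (10) = 20. Cumulative: 32
Frame 3: STRIKE. 10 + next two rolls (10+8) = 28. Cumulative: 60
Frame 4: STRIKE. 10 + next two rolls (8+1) = 19. Cumulative: 79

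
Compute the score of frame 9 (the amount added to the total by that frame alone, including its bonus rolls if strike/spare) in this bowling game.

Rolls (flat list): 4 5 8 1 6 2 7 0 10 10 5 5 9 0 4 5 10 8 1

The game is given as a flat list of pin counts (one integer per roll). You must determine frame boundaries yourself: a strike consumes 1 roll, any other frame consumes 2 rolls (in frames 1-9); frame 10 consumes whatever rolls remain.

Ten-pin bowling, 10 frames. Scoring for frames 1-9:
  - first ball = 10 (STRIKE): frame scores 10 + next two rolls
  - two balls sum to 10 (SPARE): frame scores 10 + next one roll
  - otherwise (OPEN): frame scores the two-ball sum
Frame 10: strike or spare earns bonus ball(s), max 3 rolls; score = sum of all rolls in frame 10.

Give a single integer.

Answer: 9

Derivation:
Frame 1: OPEN (4+5=9). Cumulative: 9
Frame 2: OPEN (8+1=9). Cumulative: 18
Frame 3: OPEN (6+2=8). Cumulative: 26
Frame 4: OPEN (7+0=7). Cumulative: 33
Frame 5: STRIKE. 10 + next two rolls (10+5) = 25. Cumulative: 58
Frame 6: STRIKE. 10 + next two rolls (5+5) = 20. Cumulative: 78
Frame 7: SPARE (5+5=10). 10 + next roll (9) = 19. Cumulative: 97
Frame 8: OPEN (9+0=9). Cumulative: 106
Frame 9: OPEN (4+5=9). Cumulative: 115
Frame 10: STRIKE. Sum of all frame-10 rolls (10+8+1) = 19. Cumulative: 134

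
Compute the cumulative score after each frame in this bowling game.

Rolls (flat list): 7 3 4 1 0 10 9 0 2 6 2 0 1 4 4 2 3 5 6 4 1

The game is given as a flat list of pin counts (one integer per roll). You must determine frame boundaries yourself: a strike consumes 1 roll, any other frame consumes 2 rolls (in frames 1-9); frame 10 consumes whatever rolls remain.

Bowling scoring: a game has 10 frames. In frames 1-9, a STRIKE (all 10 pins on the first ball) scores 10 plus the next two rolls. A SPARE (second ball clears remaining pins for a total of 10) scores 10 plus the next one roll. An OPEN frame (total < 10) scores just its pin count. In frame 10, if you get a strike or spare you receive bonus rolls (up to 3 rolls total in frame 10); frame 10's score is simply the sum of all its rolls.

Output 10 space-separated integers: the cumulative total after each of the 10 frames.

Answer: 14 19 38 47 55 57 62 68 76 87

Derivation:
Frame 1: SPARE (7+3=10). 10 + next roll (4) = 14. Cumulative: 14
Frame 2: OPEN (4+1=5). Cumulative: 19
Frame 3: SPARE (0+10=10). 10 + next roll (9) = 19. Cumulative: 38
Frame 4: OPEN (9+0=9). Cumulative: 47
Frame 5: OPEN (2+6=8). Cumulative: 55
Frame 6: OPEN (2+0=2). Cumulative: 57
Frame 7: OPEN (1+4=5). Cumulative: 62
Frame 8: OPEN (4+2=6). Cumulative: 68
Frame 9: OPEN (3+5=8). Cumulative: 76
Frame 10: SPARE. Sum of all frame-10 rolls (6+4+1) = 11. Cumulative: 87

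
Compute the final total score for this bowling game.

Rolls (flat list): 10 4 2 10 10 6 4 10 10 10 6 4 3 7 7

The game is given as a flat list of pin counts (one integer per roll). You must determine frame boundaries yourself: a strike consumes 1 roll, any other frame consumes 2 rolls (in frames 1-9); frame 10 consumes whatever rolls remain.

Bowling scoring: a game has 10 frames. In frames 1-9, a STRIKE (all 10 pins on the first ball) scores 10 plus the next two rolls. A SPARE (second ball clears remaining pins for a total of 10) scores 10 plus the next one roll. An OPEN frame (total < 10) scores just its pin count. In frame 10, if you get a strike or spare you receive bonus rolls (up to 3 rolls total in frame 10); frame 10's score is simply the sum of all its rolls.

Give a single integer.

Answer: 194

Derivation:
Frame 1: STRIKE. 10 + next two rolls (4+2) = 16. Cumulative: 16
Frame 2: OPEN (4+2=6). Cumulative: 22
Frame 3: STRIKE. 10 + next two rolls (10+6) = 26. Cumulative: 48
Frame 4: STRIKE. 10 + next two rolls (6+4) = 20. Cumulative: 68
Frame 5: SPARE (6+4=10). 10 + next roll (10) = 20. Cumulative: 88
Frame 6: STRIKE. 10 + next two rolls (10+10) = 30. Cumulative: 118
Frame 7: STRIKE. 10 + next two rolls (10+6) = 26. Cumulative: 144
Frame 8: STRIKE. 10 + next two rolls (6+4) = 20. Cumulative: 164
Frame 9: SPARE (6+4=10). 10 + next roll (3) = 13. Cumulative: 177
Frame 10: SPARE. Sum of all frame-10 rolls (3+7+7) = 17. Cumulative: 194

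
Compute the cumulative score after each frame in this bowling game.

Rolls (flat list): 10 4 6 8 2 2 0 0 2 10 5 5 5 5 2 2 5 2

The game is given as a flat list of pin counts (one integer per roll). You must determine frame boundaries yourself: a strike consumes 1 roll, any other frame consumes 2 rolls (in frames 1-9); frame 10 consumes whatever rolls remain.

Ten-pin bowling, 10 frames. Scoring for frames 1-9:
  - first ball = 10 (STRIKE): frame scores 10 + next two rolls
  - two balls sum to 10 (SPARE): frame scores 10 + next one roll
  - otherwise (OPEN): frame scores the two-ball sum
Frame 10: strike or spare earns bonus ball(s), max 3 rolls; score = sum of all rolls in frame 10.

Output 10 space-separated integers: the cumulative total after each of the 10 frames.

Frame 1: STRIKE. 10 + next two rolls (4+6) = 20. Cumulative: 20
Frame 2: SPARE (4+6=10). 10 + next roll (8) = 18. Cumulative: 38
Frame 3: SPARE (8+2=10). 10 + next roll (2) = 12. Cumulative: 50
Frame 4: OPEN (2+0=2). Cumulative: 52
Frame 5: OPEN (0+2=2). Cumulative: 54
Frame 6: STRIKE. 10 + next two rolls (5+5) = 20. Cumulative: 74
Frame 7: SPARE (5+5=10). 10 + next roll (5) = 15. Cumulative: 89
Frame 8: SPARE (5+5=10). 10 + next roll (2) = 12. Cumulative: 101
Frame 9: OPEN (2+2=4). Cumulative: 105
Frame 10: OPEN. Sum of all frame-10 rolls (5+2) = 7. Cumulative: 112

Answer: 20 38 50 52 54 74 89 101 105 112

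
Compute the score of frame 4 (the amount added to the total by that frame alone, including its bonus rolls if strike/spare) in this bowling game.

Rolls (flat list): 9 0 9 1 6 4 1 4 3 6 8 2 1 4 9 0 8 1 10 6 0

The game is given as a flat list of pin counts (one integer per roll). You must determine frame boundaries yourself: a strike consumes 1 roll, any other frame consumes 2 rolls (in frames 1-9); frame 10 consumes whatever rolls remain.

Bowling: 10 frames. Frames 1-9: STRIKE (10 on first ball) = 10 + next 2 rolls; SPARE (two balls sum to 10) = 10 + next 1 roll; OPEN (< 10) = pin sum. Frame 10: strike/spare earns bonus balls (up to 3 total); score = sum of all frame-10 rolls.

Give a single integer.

Answer: 5

Derivation:
Frame 1: OPEN (9+0=9). Cumulative: 9
Frame 2: SPARE (9+1=10). 10 + next roll (6) = 16. Cumulative: 25
Frame 3: SPARE (6+4=10). 10 + next roll (1) = 11. Cumulative: 36
Frame 4: OPEN (1+4=5). Cumulative: 41
Frame 5: OPEN (3+6=9). Cumulative: 50
Frame 6: SPARE (8+2=10). 10 + next roll (1) = 11. Cumulative: 61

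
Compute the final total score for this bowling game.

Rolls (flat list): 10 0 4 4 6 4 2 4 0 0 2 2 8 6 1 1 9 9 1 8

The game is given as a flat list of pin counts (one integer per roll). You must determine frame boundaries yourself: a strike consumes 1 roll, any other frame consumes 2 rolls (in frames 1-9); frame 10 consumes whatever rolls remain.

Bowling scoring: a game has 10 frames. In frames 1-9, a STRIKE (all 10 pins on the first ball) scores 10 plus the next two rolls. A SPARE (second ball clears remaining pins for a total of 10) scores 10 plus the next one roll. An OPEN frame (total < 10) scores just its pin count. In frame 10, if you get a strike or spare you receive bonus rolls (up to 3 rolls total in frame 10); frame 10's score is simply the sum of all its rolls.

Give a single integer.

Answer: 104

Derivation:
Frame 1: STRIKE. 10 + next two rolls (0+4) = 14. Cumulative: 14
Frame 2: OPEN (0+4=4). Cumulative: 18
Frame 3: SPARE (4+6=10). 10 + next roll (4) = 14. Cumulative: 32
Frame 4: OPEN (4+2=6). Cumulative: 38
Frame 5: OPEN (4+0=4). Cumulative: 42
Frame 6: OPEN (0+2=2). Cumulative: 44
Frame 7: SPARE (2+8=10). 10 + next roll (6) = 16. Cumulative: 60
Frame 8: OPEN (6+1=7). Cumulative: 67
Frame 9: SPARE (1+9=10). 10 + next roll (9) = 19. Cumulative: 86
Frame 10: SPARE. Sum of all frame-10 rolls (9+1+8) = 18. Cumulative: 104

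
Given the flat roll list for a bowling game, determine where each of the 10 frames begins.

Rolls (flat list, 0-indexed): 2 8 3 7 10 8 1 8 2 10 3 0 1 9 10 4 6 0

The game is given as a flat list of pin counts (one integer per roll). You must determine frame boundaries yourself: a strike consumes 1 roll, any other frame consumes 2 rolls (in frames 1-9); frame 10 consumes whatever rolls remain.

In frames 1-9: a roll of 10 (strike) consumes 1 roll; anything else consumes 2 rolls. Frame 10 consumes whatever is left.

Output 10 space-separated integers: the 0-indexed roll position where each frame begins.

Answer: 0 2 4 5 7 9 10 12 14 15

Derivation:
Frame 1 starts at roll index 0: rolls=2,8 (sum=10), consumes 2 rolls
Frame 2 starts at roll index 2: rolls=3,7 (sum=10), consumes 2 rolls
Frame 3 starts at roll index 4: roll=10 (strike), consumes 1 roll
Frame 4 starts at roll index 5: rolls=8,1 (sum=9), consumes 2 rolls
Frame 5 starts at roll index 7: rolls=8,2 (sum=10), consumes 2 rolls
Frame 6 starts at roll index 9: roll=10 (strike), consumes 1 roll
Frame 7 starts at roll index 10: rolls=3,0 (sum=3), consumes 2 rolls
Frame 8 starts at roll index 12: rolls=1,9 (sum=10), consumes 2 rolls
Frame 9 starts at roll index 14: roll=10 (strike), consumes 1 roll
Frame 10 starts at roll index 15: 3 remaining rolls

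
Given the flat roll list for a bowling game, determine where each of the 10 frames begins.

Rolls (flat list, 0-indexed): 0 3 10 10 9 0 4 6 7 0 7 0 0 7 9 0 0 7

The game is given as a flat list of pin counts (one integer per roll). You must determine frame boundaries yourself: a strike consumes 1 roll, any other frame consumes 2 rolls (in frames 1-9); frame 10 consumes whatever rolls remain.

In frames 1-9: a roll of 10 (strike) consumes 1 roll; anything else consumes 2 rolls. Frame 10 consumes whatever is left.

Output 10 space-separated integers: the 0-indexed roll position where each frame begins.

Answer: 0 2 3 4 6 8 10 12 14 16

Derivation:
Frame 1 starts at roll index 0: rolls=0,3 (sum=3), consumes 2 rolls
Frame 2 starts at roll index 2: roll=10 (strike), consumes 1 roll
Frame 3 starts at roll index 3: roll=10 (strike), consumes 1 roll
Frame 4 starts at roll index 4: rolls=9,0 (sum=9), consumes 2 rolls
Frame 5 starts at roll index 6: rolls=4,6 (sum=10), consumes 2 rolls
Frame 6 starts at roll index 8: rolls=7,0 (sum=7), consumes 2 rolls
Frame 7 starts at roll index 10: rolls=7,0 (sum=7), consumes 2 rolls
Frame 8 starts at roll index 12: rolls=0,7 (sum=7), consumes 2 rolls
Frame 9 starts at roll index 14: rolls=9,0 (sum=9), consumes 2 rolls
Frame 10 starts at roll index 16: 2 remaining rolls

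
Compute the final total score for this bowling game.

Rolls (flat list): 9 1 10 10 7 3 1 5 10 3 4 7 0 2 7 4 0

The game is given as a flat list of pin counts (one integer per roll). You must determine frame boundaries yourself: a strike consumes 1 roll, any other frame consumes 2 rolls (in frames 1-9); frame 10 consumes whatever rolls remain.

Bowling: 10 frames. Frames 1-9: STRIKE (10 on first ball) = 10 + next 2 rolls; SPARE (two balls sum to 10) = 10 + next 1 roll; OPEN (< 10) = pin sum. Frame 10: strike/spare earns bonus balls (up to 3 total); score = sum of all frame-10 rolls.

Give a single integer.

Answer: 128

Derivation:
Frame 1: SPARE (9+1=10). 10 + next roll (10) = 20. Cumulative: 20
Frame 2: STRIKE. 10 + next two rolls (10+7) = 27. Cumulative: 47
Frame 3: STRIKE. 10 + next two rolls (7+3) = 20. Cumulative: 67
Frame 4: SPARE (7+3=10). 10 + next roll (1) = 11. Cumulative: 78
Frame 5: OPEN (1+5=6). Cumulative: 84
Frame 6: STRIKE. 10 + next two rolls (3+4) = 17. Cumulative: 101
Frame 7: OPEN (3+4=7). Cumulative: 108
Frame 8: OPEN (7+0=7). Cumulative: 115
Frame 9: OPEN (2+7=9). Cumulative: 124
Frame 10: OPEN. Sum of all frame-10 rolls (4+0) = 4. Cumulative: 128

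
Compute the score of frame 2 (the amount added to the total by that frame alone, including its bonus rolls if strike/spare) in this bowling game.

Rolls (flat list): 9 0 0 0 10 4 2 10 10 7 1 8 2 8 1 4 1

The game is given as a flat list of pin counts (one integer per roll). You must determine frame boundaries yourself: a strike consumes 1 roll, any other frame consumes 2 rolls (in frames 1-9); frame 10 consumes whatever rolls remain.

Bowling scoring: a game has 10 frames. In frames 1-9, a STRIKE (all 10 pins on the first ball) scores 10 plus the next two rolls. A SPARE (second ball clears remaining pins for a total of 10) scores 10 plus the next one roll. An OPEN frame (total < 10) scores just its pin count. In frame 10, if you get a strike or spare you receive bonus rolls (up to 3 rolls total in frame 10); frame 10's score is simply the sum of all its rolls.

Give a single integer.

Frame 1: OPEN (9+0=9). Cumulative: 9
Frame 2: OPEN (0+0=0). Cumulative: 9
Frame 3: STRIKE. 10 + next two rolls (4+2) = 16. Cumulative: 25
Frame 4: OPEN (4+2=6). Cumulative: 31

Answer: 0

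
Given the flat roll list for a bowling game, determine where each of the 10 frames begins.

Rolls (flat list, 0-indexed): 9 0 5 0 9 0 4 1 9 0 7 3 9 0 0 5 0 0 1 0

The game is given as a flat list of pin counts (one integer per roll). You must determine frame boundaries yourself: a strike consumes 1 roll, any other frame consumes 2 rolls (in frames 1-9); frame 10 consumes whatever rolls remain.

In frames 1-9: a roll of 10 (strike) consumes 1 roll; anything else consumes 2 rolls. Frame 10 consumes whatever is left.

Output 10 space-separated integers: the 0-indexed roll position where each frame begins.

Frame 1 starts at roll index 0: rolls=9,0 (sum=9), consumes 2 rolls
Frame 2 starts at roll index 2: rolls=5,0 (sum=5), consumes 2 rolls
Frame 3 starts at roll index 4: rolls=9,0 (sum=9), consumes 2 rolls
Frame 4 starts at roll index 6: rolls=4,1 (sum=5), consumes 2 rolls
Frame 5 starts at roll index 8: rolls=9,0 (sum=9), consumes 2 rolls
Frame 6 starts at roll index 10: rolls=7,3 (sum=10), consumes 2 rolls
Frame 7 starts at roll index 12: rolls=9,0 (sum=9), consumes 2 rolls
Frame 8 starts at roll index 14: rolls=0,5 (sum=5), consumes 2 rolls
Frame 9 starts at roll index 16: rolls=0,0 (sum=0), consumes 2 rolls
Frame 10 starts at roll index 18: 2 remaining rolls

Answer: 0 2 4 6 8 10 12 14 16 18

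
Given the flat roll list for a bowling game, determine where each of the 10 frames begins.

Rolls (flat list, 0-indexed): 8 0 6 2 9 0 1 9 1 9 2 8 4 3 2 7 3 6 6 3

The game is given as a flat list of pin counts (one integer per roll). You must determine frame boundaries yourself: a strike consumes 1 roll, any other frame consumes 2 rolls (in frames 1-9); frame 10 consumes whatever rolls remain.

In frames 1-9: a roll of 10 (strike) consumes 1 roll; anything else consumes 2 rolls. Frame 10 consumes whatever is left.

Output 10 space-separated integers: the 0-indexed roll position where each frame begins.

Frame 1 starts at roll index 0: rolls=8,0 (sum=8), consumes 2 rolls
Frame 2 starts at roll index 2: rolls=6,2 (sum=8), consumes 2 rolls
Frame 3 starts at roll index 4: rolls=9,0 (sum=9), consumes 2 rolls
Frame 4 starts at roll index 6: rolls=1,9 (sum=10), consumes 2 rolls
Frame 5 starts at roll index 8: rolls=1,9 (sum=10), consumes 2 rolls
Frame 6 starts at roll index 10: rolls=2,8 (sum=10), consumes 2 rolls
Frame 7 starts at roll index 12: rolls=4,3 (sum=7), consumes 2 rolls
Frame 8 starts at roll index 14: rolls=2,7 (sum=9), consumes 2 rolls
Frame 9 starts at roll index 16: rolls=3,6 (sum=9), consumes 2 rolls
Frame 10 starts at roll index 18: 2 remaining rolls

Answer: 0 2 4 6 8 10 12 14 16 18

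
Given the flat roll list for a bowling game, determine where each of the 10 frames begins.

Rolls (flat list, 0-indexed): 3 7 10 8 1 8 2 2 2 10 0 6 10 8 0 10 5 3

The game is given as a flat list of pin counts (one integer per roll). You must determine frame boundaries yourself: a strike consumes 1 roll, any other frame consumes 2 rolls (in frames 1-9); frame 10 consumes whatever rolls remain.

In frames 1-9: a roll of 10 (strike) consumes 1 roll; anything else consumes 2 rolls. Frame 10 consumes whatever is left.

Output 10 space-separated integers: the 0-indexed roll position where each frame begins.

Answer: 0 2 3 5 7 9 10 12 13 15

Derivation:
Frame 1 starts at roll index 0: rolls=3,7 (sum=10), consumes 2 rolls
Frame 2 starts at roll index 2: roll=10 (strike), consumes 1 roll
Frame 3 starts at roll index 3: rolls=8,1 (sum=9), consumes 2 rolls
Frame 4 starts at roll index 5: rolls=8,2 (sum=10), consumes 2 rolls
Frame 5 starts at roll index 7: rolls=2,2 (sum=4), consumes 2 rolls
Frame 6 starts at roll index 9: roll=10 (strike), consumes 1 roll
Frame 7 starts at roll index 10: rolls=0,6 (sum=6), consumes 2 rolls
Frame 8 starts at roll index 12: roll=10 (strike), consumes 1 roll
Frame 9 starts at roll index 13: rolls=8,0 (sum=8), consumes 2 rolls
Frame 10 starts at roll index 15: 3 remaining rolls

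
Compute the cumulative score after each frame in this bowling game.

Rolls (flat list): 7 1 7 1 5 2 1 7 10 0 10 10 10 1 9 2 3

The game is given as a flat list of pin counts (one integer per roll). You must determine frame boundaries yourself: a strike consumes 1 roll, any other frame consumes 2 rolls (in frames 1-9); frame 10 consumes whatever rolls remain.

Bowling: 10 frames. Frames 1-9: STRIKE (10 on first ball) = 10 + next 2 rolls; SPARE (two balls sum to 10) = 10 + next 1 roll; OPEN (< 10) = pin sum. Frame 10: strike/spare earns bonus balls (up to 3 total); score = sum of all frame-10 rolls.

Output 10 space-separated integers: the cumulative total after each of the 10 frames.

Frame 1: OPEN (7+1=8). Cumulative: 8
Frame 2: OPEN (7+1=8). Cumulative: 16
Frame 3: OPEN (5+2=7). Cumulative: 23
Frame 4: OPEN (1+7=8). Cumulative: 31
Frame 5: STRIKE. 10 + next two rolls (0+10) = 20. Cumulative: 51
Frame 6: SPARE (0+10=10). 10 + next roll (10) = 20. Cumulative: 71
Frame 7: STRIKE. 10 + next two rolls (10+1) = 21. Cumulative: 92
Frame 8: STRIKE. 10 + next two rolls (1+9) = 20. Cumulative: 112
Frame 9: SPARE (1+9=10). 10 + next roll (2) = 12. Cumulative: 124
Frame 10: OPEN. Sum of all frame-10 rolls (2+3) = 5. Cumulative: 129

Answer: 8 16 23 31 51 71 92 112 124 129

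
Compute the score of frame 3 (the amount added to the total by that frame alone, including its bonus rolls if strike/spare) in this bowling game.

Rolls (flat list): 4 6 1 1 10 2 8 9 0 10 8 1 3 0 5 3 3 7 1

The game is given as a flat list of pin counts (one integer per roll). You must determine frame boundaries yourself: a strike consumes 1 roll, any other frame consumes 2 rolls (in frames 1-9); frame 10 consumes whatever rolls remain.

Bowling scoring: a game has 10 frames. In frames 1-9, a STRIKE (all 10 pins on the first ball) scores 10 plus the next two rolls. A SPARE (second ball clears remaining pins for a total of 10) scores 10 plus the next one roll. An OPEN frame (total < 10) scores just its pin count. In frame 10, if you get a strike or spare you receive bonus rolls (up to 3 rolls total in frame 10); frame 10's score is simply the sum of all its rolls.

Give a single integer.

Frame 1: SPARE (4+6=10). 10 + next roll (1) = 11. Cumulative: 11
Frame 2: OPEN (1+1=2). Cumulative: 13
Frame 3: STRIKE. 10 + next two rolls (2+8) = 20. Cumulative: 33
Frame 4: SPARE (2+8=10). 10 + next roll (9) = 19. Cumulative: 52
Frame 5: OPEN (9+0=9). Cumulative: 61

Answer: 20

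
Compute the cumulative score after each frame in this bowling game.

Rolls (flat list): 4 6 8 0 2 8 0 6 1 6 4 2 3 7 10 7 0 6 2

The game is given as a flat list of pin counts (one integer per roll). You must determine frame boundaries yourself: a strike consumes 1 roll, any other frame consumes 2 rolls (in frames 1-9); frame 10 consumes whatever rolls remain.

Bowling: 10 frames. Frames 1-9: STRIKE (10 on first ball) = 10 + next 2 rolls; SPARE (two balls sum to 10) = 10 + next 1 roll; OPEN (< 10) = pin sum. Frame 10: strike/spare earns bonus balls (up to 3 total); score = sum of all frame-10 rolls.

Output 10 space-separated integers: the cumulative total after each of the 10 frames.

Answer: 18 26 36 42 49 55 75 92 99 107

Derivation:
Frame 1: SPARE (4+6=10). 10 + next roll (8) = 18. Cumulative: 18
Frame 2: OPEN (8+0=8). Cumulative: 26
Frame 3: SPARE (2+8=10). 10 + next roll (0) = 10. Cumulative: 36
Frame 4: OPEN (0+6=6). Cumulative: 42
Frame 5: OPEN (1+6=7). Cumulative: 49
Frame 6: OPEN (4+2=6). Cumulative: 55
Frame 7: SPARE (3+7=10). 10 + next roll (10) = 20. Cumulative: 75
Frame 8: STRIKE. 10 + next two rolls (7+0) = 17. Cumulative: 92
Frame 9: OPEN (7+0=7). Cumulative: 99
Frame 10: OPEN. Sum of all frame-10 rolls (6+2) = 8. Cumulative: 107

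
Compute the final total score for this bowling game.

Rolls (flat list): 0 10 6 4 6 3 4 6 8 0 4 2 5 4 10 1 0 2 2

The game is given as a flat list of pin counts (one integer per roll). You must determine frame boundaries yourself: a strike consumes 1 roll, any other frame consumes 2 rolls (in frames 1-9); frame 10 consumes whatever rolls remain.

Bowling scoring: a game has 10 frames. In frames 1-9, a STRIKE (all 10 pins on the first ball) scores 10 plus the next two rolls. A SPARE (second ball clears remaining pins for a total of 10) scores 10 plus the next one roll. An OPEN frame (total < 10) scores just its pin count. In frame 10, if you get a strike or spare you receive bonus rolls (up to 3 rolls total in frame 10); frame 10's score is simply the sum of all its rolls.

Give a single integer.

Frame 1: SPARE (0+10=10). 10 + next roll (6) = 16. Cumulative: 16
Frame 2: SPARE (6+4=10). 10 + next roll (6) = 16. Cumulative: 32
Frame 3: OPEN (6+3=9). Cumulative: 41
Frame 4: SPARE (4+6=10). 10 + next roll (8) = 18. Cumulative: 59
Frame 5: OPEN (8+0=8). Cumulative: 67
Frame 6: OPEN (4+2=6). Cumulative: 73
Frame 7: OPEN (5+4=9). Cumulative: 82
Frame 8: STRIKE. 10 + next two rolls (1+0) = 11. Cumulative: 93
Frame 9: OPEN (1+0=1). Cumulative: 94
Frame 10: OPEN. Sum of all frame-10 rolls (2+2) = 4. Cumulative: 98

Answer: 98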